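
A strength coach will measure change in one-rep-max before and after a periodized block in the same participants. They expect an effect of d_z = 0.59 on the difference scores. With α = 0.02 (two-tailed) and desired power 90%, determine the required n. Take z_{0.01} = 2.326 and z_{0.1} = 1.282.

n = 38 pairs

For a paired (one-sample on differences) test: n = ((z_{α/2} + z_β) / d)².
z_{α/2} + z_β = 2.326 + 1.282 = 3.608.
n = (3.608 / 0.59)² = 6.115² = 37.40.
Round up.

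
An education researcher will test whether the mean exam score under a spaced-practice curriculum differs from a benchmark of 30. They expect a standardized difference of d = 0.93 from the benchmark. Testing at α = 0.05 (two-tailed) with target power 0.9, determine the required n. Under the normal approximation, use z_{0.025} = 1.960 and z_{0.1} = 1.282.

n = 13

For a one-sample test: n = ((z_{α/2} + z_β) / d)².
z_{α/2} + z_β = 1.960 + 1.282 = 3.242.
n = (3.242 / 0.93)² = 3.486² = 12.15.
Round up.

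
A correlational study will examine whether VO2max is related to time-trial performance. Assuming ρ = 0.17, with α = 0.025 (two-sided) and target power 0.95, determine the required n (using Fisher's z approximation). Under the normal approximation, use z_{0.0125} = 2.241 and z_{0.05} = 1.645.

n = 516

Fisher's z: C = ½·ln((1+r)/(1−r)) = ½·ln(1.4096) = 0.1717.
n = ((z_{α/2} + z_β)/C)² + 3.
(2.241 + 1.645) / 0.1717 = 3.886 / 0.1717 = 22.632.
n = 22.632² + 3 = 512.23 + 3 = 515.2.
Round up.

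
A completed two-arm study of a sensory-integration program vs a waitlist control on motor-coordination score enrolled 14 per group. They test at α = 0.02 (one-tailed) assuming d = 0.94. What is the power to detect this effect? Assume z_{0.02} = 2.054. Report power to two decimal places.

For two equal groups, power = Φ(d·√(n/2) − z_{α}).
d·√(n/2) = 0.94 × √(14/2) = 0.94 × 2.646 = 2.487.
z_β = 2.487 − 2.054 = 0.433.
Power = Φ(0.433) = 0.667.

power ≈ 0.67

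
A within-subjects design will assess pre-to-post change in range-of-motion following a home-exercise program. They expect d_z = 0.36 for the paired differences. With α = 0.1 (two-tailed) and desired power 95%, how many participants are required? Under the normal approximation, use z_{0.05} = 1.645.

n = 84 pairs

For a paired (one-sample on differences) test: n = ((z_{α/2} + z_β) / d)².
z_{α/2} + z_β = 1.645 + 1.645 = 3.290.
n = (3.290 / 0.36)² = 9.139² = 83.52.
Round up.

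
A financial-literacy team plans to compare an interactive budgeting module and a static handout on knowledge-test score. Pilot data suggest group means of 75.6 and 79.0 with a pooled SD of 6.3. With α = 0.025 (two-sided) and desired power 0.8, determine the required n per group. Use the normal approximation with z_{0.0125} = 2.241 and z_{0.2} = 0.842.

n = 66 per group

Cohen's d = |M₁ − M₂| / SD_pooled = |75.6 − 79.0| / 6.3 = 3.4 / 6.3 = 0.540.
For two independent groups with equal n: n = 2·((z_{α/2} + z_β) / d)².
z_{α/2} + z_β = 2.241 + 0.842 = 3.083.
n = 2 × (3.083 / 0.540)² = 2 × 5.709² = 2 × 32.60 = 65.2.
Round up to the next whole participant.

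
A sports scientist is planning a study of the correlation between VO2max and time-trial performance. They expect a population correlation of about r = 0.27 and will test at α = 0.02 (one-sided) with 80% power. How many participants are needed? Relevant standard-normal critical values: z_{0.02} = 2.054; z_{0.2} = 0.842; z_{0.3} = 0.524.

Fisher's z: C = ½·ln((1+r)/(1−r)) = ½·ln(1.7397) = 0.2769.
n = ((z_{α} + z_β)/C)² + 3.
(2.054 + 0.842) / 0.2769 = 2.896 / 0.2769 = 10.459.
n = 10.459² + 3 = 109.38 + 3 = 112.4.
Round up.

n = 113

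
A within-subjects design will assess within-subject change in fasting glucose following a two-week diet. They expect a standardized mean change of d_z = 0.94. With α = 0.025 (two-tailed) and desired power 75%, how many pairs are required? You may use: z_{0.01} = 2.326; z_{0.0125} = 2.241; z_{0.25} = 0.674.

For a paired (one-sample on differences) test: n = ((z_{α/2} + z_β) / d)².
z_{α/2} + z_β = 2.241 + 0.674 = 2.915.
n = (2.915 / 0.94)² = 3.101² = 9.62.
Round up.

n = 10 pairs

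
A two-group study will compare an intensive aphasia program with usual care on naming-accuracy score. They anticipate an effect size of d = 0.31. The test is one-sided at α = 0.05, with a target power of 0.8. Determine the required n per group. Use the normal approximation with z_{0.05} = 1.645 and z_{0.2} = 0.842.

For two independent groups with equal n: n = 2·((z_{α} + z_β) / d)².
z_{α} + z_β = 1.645 + 0.842 = 2.487.
n = 2 × (2.487 / 0.31)² = 2 × 8.023² = 2 × 64.36 = 128.7.
Round up to the next whole participant.

n = 129 per group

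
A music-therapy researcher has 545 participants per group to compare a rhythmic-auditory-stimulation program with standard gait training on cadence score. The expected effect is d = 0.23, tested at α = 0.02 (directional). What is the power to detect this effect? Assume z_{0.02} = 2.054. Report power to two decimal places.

power ≈ 0.96

For two equal groups, power = Φ(d·√(n/2) − z_{α}).
d·√(n/2) = 0.23 × √(545/2) = 0.23 × 16.508 = 3.797.
z_β = 3.797 − 2.054 = 1.743.
Power = Φ(1.743) = 0.959.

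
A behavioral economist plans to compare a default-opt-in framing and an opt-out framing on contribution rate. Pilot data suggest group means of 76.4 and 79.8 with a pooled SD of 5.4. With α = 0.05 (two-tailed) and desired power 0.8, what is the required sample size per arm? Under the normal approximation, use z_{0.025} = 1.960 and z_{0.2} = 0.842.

Cohen's d = |M₁ − M₂| / SD_pooled = |76.4 − 79.8| / 5.4 = 3.4 / 5.4 = 0.630.
For two independent groups with equal n: n = 2·((z_{α/2} + z_β) / d)².
z_{α/2} + z_β = 1.960 + 0.842 = 2.802.
n = 2 × (2.802 / 0.630)² = 2 × 4.448² = 2 × 19.78 = 39.6.
Round up to the next whole participant.

n = 40 per group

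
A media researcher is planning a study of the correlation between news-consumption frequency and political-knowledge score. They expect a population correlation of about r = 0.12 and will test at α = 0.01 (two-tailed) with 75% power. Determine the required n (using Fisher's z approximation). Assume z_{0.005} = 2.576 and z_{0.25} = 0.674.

n = 730

Fisher's z: C = ½·ln((1+r)/(1−r)) = ½·ln(1.2727) = 0.1206.
n = ((z_{α/2} + z_β)/C)² + 3.
(2.576 + 0.674) / 0.1206 = 3.250 / 0.1206 = 26.949.
n = 26.949² + 3 = 726.23 + 3 = 729.2.
Round up.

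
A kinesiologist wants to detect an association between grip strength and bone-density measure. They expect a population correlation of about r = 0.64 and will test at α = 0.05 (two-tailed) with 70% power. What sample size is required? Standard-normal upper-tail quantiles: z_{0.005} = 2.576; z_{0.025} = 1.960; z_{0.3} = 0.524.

Fisher's z: C = ½·ln((1+r)/(1−r)) = ½·ln(4.5556) = 0.7582.
n = ((z_{α/2} + z_β)/C)² + 3.
(1.960 + 0.524) / 0.7582 = 2.484 / 0.7582 = 3.276.
n = 3.276² + 3 = 10.73 + 3 = 13.7.
Round up.

n = 14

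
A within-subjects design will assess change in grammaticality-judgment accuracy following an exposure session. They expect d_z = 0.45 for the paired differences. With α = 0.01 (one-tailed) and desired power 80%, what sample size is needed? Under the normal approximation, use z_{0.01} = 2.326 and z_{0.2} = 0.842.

n = 50 pairs

For a paired (one-sample on differences) test: n = ((z_{α} + z_β) / d)².
z_{α} + z_β = 2.326 + 0.842 = 3.168.
n = (3.168 / 0.45)² = 7.040² = 49.56.
Round up.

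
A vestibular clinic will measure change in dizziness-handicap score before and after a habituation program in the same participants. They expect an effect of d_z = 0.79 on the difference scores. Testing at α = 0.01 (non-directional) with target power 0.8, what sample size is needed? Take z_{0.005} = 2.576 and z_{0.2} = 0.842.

n = 19 pairs

For a paired (one-sample on differences) test: n = ((z_{α/2} + z_β) / d)².
z_{α/2} + z_β = 2.576 + 0.842 = 3.418.
n = (3.418 / 0.79)² = 4.327² = 18.72.
Round up.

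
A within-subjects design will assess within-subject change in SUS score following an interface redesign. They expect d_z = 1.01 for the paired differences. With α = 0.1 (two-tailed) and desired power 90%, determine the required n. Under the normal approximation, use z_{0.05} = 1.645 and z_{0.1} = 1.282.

For a paired (one-sample on differences) test: n = ((z_{α/2} + z_β) / d)².
z_{α/2} + z_β = 1.645 + 1.282 = 2.927.
n = (2.927 / 1.01)² = 2.898² = 8.40.
Round up.

n = 9 pairs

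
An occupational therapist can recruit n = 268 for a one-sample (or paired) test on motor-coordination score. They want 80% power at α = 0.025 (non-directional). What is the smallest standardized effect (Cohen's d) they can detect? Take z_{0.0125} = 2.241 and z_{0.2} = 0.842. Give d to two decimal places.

For a single sample (or paired design) of n = 268: d_min = (z_{α/2} + z_β)/√n.
z-sum = 2.241 + 0.842 = 3.083.
d_min = 3.083 / √268 = 3.083 / 16.371 = 0.188.

d_min ≈ 0.19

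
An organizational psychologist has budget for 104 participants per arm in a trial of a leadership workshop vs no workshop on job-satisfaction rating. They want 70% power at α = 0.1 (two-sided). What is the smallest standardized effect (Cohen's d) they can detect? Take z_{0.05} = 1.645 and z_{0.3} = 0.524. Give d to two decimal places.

d_min ≈ 0.30

For two independent groups of n = 104 each: d_min = (z_{α/2} + z_β)·√(2/n).
z-sum = 1.645 + 0.524 = 2.169.
d_min = 2.169 × √(2/104) = 2.169 × 0.1387 = 0.301.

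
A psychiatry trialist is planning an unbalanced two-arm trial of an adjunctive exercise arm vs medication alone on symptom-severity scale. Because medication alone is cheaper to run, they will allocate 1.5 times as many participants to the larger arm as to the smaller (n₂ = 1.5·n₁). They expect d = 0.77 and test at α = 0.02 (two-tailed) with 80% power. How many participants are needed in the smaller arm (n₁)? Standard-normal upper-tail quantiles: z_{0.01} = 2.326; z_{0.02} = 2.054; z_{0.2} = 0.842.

n₁ = 29

With allocation ratio k = n₂/n₁ = 1.5, Var(x̄₁−x̄₂) = σ²(1/n₁ + 1/(k·n₁)) = σ²·(k+1)/(k·n₁).
So n₁ = (1 + 1/k)·((z_{α/2} + z_β)/d)² = 1.667 × (3.168/0.77)².
n₁ = 1.667 × 16.93 = 28.2.
Round up: n₁ = 29, giving n₂ = ⌈1.5 × 29⌉ = ⌈43.5⌉ = 44.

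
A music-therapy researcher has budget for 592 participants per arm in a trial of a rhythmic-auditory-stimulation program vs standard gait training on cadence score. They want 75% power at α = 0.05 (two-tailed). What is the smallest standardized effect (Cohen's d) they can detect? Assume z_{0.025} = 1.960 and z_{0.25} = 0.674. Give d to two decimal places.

For two independent groups of n = 592 each: d_min = (z_{α/2} + z_β)·√(2/n).
z-sum = 1.960 + 0.674 = 2.634.
d_min = 2.634 × √(2/592) = 2.634 × 0.0581 = 0.153.

d_min ≈ 0.15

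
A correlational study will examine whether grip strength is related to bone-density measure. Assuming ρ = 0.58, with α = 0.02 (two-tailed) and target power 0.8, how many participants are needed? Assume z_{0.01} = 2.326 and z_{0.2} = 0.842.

n = 26

Fisher's z: C = ½·ln((1+r)/(1−r)) = ½·ln(3.7619) = 0.6625.
n = ((z_{α/2} + z_β)/C)² + 3.
(2.326 + 0.842) / 0.6625 = 3.168 / 0.6625 = 4.782.
n = 4.782² + 3 = 22.87 + 3 = 25.9.
Round up.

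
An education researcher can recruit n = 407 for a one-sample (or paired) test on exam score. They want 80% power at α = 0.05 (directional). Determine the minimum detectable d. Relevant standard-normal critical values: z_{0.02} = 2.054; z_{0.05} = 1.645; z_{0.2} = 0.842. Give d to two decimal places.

d_min ≈ 0.12

For a single sample (or paired design) of n = 407: d_min = (z_{α} + z_β)/√n.
z-sum = 1.645 + 0.842 = 2.487.
d_min = 2.487 / √407 = 2.487 / 20.174 = 0.123.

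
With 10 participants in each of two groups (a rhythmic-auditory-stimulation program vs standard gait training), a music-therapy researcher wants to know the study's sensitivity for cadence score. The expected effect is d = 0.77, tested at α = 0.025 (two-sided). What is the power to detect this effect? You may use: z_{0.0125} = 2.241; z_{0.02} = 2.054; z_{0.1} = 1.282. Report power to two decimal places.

power ≈ 0.30

For two equal groups, power = Φ(d·√(n/2) − z_{α/2}).
d·√(n/2) = 0.77 × √(10/2) = 0.77 × 2.236 = 1.722.
z_β = 1.722 − 2.241 = -0.519.
Power = Φ(-0.519) = 0.302.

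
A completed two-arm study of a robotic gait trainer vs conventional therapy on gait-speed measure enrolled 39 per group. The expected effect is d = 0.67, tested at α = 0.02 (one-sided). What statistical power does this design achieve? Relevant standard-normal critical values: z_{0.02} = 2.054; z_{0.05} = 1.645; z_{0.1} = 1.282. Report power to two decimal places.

For two equal groups, power = Φ(d·√(n/2) − z_{α}).
d·√(n/2) = 0.67 × √(39/2) = 0.67 × 4.416 = 2.959.
z_β = 2.959 − 2.054 = 0.905.
Power = Φ(0.905) = 0.817.

power ≈ 0.82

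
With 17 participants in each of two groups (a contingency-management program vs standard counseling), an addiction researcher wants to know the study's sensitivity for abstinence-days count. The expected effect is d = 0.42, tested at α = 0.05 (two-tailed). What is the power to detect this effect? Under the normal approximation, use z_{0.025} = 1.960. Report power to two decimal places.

power ≈ 0.23

For two equal groups, power = Φ(d·√(n/2) − z_{α/2}).
d·√(n/2) = 0.42 × √(17/2) = 0.42 × 2.915 = 1.224.
z_β = 1.224 − 1.960 = -0.736.
Power = Φ(-0.736) = 0.231.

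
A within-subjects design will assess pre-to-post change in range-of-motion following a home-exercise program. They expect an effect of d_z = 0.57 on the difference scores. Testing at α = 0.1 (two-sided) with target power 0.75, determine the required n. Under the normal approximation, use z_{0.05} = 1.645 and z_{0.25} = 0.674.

For a paired (one-sample on differences) test: n = ((z_{α/2} + z_β) / d)².
z_{α/2} + z_β = 1.645 + 0.674 = 2.319.
n = (2.319 / 0.57)² = 4.068² = 16.55.
Round up.

n = 17 pairs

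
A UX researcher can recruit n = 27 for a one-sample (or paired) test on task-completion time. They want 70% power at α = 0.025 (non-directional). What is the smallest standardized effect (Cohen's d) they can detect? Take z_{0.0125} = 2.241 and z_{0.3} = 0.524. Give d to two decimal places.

d_min ≈ 0.53

For a single sample (or paired design) of n = 27: d_min = (z_{α/2} + z_β)/√n.
z-sum = 2.241 + 0.524 = 2.765.
d_min = 2.765 / √27 = 2.765 / 5.196 = 0.532.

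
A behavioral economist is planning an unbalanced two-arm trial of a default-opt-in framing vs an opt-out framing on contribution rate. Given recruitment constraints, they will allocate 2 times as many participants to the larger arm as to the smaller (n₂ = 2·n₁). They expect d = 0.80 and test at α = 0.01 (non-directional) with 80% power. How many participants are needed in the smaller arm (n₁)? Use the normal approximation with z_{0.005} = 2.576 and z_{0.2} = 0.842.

n₁ = 28

With allocation ratio k = n₂/n₁ = 2, Var(x̄₁−x̄₂) = σ²(1/n₁ + 1/(k·n₁)) = σ²·(k+1)/(k·n₁).
So n₁ = (1 + 1/k)·((z_{α/2} + z_β)/d)² = 1.500 × (3.418/0.80)².
n₁ = 1.500 × 18.25 = 27.4.
Round up: n₁ = 28, giving n₂ = 2 × 28 = 56.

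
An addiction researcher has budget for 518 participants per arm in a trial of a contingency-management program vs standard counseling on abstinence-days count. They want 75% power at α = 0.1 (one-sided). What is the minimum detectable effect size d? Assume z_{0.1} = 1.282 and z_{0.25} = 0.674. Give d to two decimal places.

d_min ≈ 0.12

For two independent groups of n = 518 each: d_min = (z_{α} + z_β)·√(2/n).
z-sum = 1.282 + 0.674 = 1.956.
d_min = 1.956 × √(2/518) = 1.956 × 0.0621 = 0.122.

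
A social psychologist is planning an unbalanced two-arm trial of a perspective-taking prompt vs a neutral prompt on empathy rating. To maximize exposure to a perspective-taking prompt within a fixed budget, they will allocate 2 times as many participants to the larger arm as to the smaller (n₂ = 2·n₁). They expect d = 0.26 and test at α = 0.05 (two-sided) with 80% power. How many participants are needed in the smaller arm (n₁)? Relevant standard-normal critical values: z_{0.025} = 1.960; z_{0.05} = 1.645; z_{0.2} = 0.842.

n₁ = 175

With allocation ratio k = n₂/n₁ = 2, Var(x̄₁−x̄₂) = σ²(1/n₁ + 1/(k·n₁)) = σ²·(k+1)/(k·n₁).
So n₁ = (1 + 1/k)·((z_{α/2} + z_β)/d)² = 1.500 × (2.802/0.26)².
n₁ = 1.500 × 116.14 = 174.2.
Round up: n₁ = 175, giving n₂ = 2 × 175 = 350.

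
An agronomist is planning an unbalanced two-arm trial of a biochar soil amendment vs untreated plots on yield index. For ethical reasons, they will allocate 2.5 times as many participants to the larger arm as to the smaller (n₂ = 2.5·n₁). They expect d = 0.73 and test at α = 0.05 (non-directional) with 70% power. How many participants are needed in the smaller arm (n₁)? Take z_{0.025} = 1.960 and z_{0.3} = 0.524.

n₁ = 17

With allocation ratio k = n₂/n₁ = 2.5, Var(x̄₁−x̄₂) = σ²(1/n₁ + 1/(k·n₁)) = σ²·(k+1)/(k·n₁).
So n₁ = (1 + 1/k)·((z_{α/2} + z_β)/d)² = 1.400 × (2.484/0.73)².
n₁ = 1.400 × 11.58 = 16.2.
Round up: n₁ = 17, giving n₂ = ⌈2.5 × 17⌉ = ⌈42.5⌉ = 43.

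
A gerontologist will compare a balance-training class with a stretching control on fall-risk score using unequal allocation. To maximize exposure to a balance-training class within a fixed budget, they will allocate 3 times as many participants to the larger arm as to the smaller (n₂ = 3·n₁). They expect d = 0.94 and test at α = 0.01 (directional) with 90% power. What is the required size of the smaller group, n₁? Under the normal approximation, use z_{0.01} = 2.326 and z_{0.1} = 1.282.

With allocation ratio k = n₂/n₁ = 3, Var(x̄₁−x̄₂) = σ²(1/n₁ + 1/(k·n₁)) = σ²·(k+1)/(k·n₁).
So n₁ = (1 + 1/k)·((z_{α} + z_β)/d)² = 1.333 × (3.608/0.94)².
n₁ = 1.333 × 14.73 = 19.6.
Round up: n₁ = 20, giving n₂ = 3 × 20 = 60.

n₁ = 20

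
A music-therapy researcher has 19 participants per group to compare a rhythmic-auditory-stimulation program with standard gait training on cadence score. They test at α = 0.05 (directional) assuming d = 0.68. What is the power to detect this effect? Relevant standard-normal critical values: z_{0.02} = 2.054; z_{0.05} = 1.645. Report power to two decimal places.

For two equal groups, power = Φ(d·√(n/2) − z_{α}).
d·√(n/2) = 0.68 × √(19/2) = 0.68 × 3.082 = 2.096.
z_β = 2.096 − 1.645 = 0.451.
Power = Φ(0.451) = 0.674.

power ≈ 0.67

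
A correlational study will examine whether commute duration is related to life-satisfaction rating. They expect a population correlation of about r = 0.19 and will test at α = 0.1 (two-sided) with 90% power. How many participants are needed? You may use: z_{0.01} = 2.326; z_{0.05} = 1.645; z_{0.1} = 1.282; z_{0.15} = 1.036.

n = 235

Fisher's z: C = ½·ln((1+r)/(1−r)) = ½·ln(1.4691) = 0.1923.
n = ((z_{α/2} + z_β)/C)² + 3.
(1.645 + 1.282) / 0.1923 = 2.927 / 0.1923 = 15.221.
n = 15.221² + 3 = 231.68 + 3 = 234.7.
Round up.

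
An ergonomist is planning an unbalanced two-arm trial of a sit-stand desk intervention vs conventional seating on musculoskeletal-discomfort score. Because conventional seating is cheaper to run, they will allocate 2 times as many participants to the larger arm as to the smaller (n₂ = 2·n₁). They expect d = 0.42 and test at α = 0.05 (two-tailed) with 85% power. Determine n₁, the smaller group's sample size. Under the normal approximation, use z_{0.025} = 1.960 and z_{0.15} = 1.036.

With allocation ratio k = n₂/n₁ = 2, Var(x̄₁−x̄₂) = σ²(1/n₁ + 1/(k·n₁)) = σ²·(k+1)/(k·n₁).
So n₁ = (1 + 1/k)·((z_{α/2} + z_β)/d)² = 1.500 × (2.996/0.42)².
n₁ = 1.500 × 50.88 = 76.3.
Round up: n₁ = 77, giving n₂ = 2 × 77 = 154.

n₁ = 77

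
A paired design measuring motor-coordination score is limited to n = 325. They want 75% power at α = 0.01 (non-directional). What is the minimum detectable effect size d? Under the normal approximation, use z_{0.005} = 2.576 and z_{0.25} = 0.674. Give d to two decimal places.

For a single sample (or paired design) of n = 325: d_min = (z_{α/2} + z_β)/√n.
z-sum = 2.576 + 0.674 = 3.250.
d_min = 3.250 / √325 = 3.250 / 18.028 = 0.180.

d_min ≈ 0.18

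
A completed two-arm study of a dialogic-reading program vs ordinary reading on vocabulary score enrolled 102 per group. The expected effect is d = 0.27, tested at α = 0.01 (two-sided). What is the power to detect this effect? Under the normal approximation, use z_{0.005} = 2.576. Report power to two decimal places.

power ≈ 0.26

For two equal groups, power = Φ(d·√(n/2) − z_{α/2}).
d·√(n/2) = 0.27 × √(102/2) = 0.27 × 7.141 = 1.928.
z_β = 1.928 − 2.576 = -0.648.
Power = Φ(-0.648) = 0.259.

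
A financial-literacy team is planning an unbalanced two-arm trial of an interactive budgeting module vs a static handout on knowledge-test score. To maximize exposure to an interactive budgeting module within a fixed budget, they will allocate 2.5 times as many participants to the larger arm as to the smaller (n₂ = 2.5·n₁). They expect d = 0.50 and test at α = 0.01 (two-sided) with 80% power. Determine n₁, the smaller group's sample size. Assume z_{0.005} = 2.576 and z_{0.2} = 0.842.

n₁ = 66

With allocation ratio k = n₂/n₁ = 2.5, Var(x̄₁−x̄₂) = σ²(1/n₁ + 1/(k·n₁)) = σ²·(k+1)/(k·n₁).
So n₁ = (1 + 1/k)·((z_{α/2} + z_β)/d)² = 1.400 × (3.418/0.50)².
n₁ = 1.400 × 46.73 = 65.4.
Round up: n₁ = 66, giving n₂ = 2.5 × 66 = 165.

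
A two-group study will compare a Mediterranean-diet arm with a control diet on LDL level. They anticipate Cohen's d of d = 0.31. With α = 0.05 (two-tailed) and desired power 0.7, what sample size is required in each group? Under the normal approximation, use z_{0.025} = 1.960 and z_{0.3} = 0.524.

n = 129 per group

For two independent groups with equal n: n = 2·((z_{α/2} + z_β) / d)².
z_{α/2} + z_β = 1.960 + 0.524 = 2.484.
n = 2 × (2.484 / 0.31)² = 2 × 8.013² = 2 × 64.21 = 128.4.
Round up to the next whole participant.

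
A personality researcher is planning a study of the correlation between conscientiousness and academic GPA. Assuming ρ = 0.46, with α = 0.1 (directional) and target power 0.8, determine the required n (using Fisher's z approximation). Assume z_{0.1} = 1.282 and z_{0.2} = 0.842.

Fisher's z: C = ½·ln((1+r)/(1−r)) = ½·ln(2.7037) = 0.4973.
n = ((z_{α} + z_β)/C)² + 3.
(1.282 + 0.842) / 0.4973 = 2.124 / 0.4973 = 4.271.
n = 4.271² + 3 = 18.24 + 3 = 21.2.
Round up.

n = 22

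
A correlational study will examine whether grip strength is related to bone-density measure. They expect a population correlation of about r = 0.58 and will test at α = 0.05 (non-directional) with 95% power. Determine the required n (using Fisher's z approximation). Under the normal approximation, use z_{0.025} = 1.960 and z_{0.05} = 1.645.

n = 33

Fisher's z: C = ½·ln((1+r)/(1−r)) = ½·ln(3.7619) = 0.6625.
n = ((z_{α/2} + z_β)/C)² + 3.
(1.960 + 1.645) / 0.6625 = 3.605 / 0.6625 = 5.442.
n = 5.442² + 3 = 29.61 + 3 = 32.6.
Round up.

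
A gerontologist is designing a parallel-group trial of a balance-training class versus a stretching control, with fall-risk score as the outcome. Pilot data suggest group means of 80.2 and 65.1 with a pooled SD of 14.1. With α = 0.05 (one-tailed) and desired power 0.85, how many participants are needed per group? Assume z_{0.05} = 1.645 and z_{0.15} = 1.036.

Cohen's d = |M₁ − M₂| / SD_pooled = |80.2 − 65.1| / 14.1 = 15.1 / 14.1 = 1.071.
For two independent groups with equal n: n = 2·((z_{α} + z_β) / d)².
z_{α} + z_β = 1.645 + 1.036 = 2.681.
n = 2 × (2.681 / 1.071)² = 2 × 2.503² = 2 × 6.27 = 12.5.
Round up to the next whole participant.

n = 13 per group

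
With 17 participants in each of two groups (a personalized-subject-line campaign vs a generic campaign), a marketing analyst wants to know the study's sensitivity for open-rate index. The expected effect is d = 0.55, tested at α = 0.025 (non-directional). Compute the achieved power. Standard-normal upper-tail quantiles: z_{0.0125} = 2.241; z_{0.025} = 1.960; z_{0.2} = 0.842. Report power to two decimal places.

power ≈ 0.26

For two equal groups, power = Φ(d·√(n/2) − z_{α/2}).
d·√(n/2) = 0.55 × √(17/2) = 0.55 × 2.915 = 1.604.
z_β = 1.604 − 2.241 = -0.637.
Power = Φ(-0.637) = 0.262.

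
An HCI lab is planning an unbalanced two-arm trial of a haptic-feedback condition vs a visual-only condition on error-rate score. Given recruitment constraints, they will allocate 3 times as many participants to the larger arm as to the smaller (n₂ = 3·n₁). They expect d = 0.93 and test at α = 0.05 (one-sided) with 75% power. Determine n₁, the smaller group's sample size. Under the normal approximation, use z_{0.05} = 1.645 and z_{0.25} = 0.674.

n₁ = 9

With allocation ratio k = n₂/n₁ = 3, Var(x̄₁−x̄₂) = σ²(1/n₁ + 1/(k·n₁)) = σ²·(k+1)/(k·n₁).
So n₁ = (1 + 1/k)·((z_{α} + z_β)/d)² = 1.333 × (2.319/0.93)².
n₁ = 1.333 × 6.22 = 8.3.
Round up: n₁ = 9, giving n₂ = 3 × 9 = 27.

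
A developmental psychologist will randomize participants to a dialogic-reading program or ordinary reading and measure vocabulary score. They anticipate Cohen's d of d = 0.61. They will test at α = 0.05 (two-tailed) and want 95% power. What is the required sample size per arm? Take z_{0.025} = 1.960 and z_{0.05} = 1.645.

n = 70 per group

For two independent groups with equal n: n = 2·((z_{α/2} + z_β) / d)².
z_{α/2} + z_β = 1.960 + 1.645 = 3.605.
n = 2 × (3.605 / 0.61)² = 2 × 5.910² = 2 × 34.93 = 69.9.
Round up to the next whole participant.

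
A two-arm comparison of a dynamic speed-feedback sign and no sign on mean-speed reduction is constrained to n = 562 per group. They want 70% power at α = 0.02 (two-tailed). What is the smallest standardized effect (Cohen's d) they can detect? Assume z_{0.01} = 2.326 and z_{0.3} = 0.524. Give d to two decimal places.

d_min ≈ 0.17

For two independent groups of n = 562 each: d_min = (z_{α/2} + z_β)·√(2/n).
z-sum = 2.326 + 0.524 = 2.850.
d_min = 2.850 × √(2/562) = 2.850 × 0.0597 = 0.170.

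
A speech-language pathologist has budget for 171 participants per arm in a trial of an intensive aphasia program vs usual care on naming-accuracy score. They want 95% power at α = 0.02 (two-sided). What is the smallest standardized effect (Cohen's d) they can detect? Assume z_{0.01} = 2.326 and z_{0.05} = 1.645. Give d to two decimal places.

d_min ≈ 0.43

For two independent groups of n = 171 each: d_min = (z_{α/2} + z_β)·√(2/n).
z-sum = 2.326 + 1.645 = 3.971.
d_min = 3.971 × √(2/171) = 3.971 × 0.1081 = 0.429.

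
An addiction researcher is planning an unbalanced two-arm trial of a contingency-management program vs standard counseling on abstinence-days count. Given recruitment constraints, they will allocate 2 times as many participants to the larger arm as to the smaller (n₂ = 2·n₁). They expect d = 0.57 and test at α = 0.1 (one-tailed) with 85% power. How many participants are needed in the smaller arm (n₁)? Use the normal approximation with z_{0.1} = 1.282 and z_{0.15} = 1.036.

n₁ = 25

With allocation ratio k = n₂/n₁ = 2, Var(x̄₁−x̄₂) = σ²(1/n₁ + 1/(k·n₁)) = σ²·(k+1)/(k·n₁).
So n₁ = (1 + 1/k)·((z_{α} + z_β)/d)² = 1.500 × (2.318/0.57)².
n₁ = 1.500 × 16.54 = 24.8.
Round up: n₁ = 25, giving n₂ = 2 × 25 = 50.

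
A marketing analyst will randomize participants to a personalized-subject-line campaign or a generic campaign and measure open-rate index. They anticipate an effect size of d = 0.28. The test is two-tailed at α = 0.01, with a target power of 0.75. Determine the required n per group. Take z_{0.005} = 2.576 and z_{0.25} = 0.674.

For two independent groups with equal n: n = 2·((z_{α/2} + z_β) / d)².
z_{α/2} + z_β = 2.576 + 0.674 = 3.250.
n = 2 × (3.250 / 0.28)² = 2 × 11.607² = 2 × 134.73 = 269.5.
Round up to the next whole participant.

n = 270 per group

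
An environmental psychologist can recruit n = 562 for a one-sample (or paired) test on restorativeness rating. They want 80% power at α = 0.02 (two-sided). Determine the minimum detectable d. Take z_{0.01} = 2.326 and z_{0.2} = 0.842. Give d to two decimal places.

d_min ≈ 0.13

For a single sample (or paired design) of n = 562: d_min = (z_{α/2} + z_β)/√n.
z-sum = 2.326 + 0.842 = 3.168.
d_min = 3.168 / √562 = 3.168 / 23.707 = 0.134.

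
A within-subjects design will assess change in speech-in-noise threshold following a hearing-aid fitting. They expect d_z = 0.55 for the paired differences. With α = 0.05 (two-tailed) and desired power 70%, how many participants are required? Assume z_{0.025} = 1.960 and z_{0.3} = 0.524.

n = 21 pairs

For a paired (one-sample on differences) test: n = ((z_{α/2} + z_β) / d)².
z_{α/2} + z_β = 1.960 + 0.524 = 2.484.
n = (2.484 / 0.55)² = 4.516² = 20.40.
Round up.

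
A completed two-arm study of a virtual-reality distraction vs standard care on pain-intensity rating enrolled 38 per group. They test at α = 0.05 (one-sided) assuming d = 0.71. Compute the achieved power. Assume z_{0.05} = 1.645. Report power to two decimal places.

power ≈ 0.93

For two equal groups, power = Φ(d·√(n/2) − z_{α}).
d·√(n/2) = 0.71 × √(38/2) = 0.71 × 4.359 = 3.095.
z_β = 3.095 − 1.645 = 1.450.
Power = Φ(1.450) = 0.926.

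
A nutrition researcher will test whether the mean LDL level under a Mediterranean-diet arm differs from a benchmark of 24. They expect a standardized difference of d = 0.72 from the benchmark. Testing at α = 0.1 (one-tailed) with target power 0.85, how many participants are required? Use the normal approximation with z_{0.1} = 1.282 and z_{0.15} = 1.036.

n = 11

For a one-sample test: n = ((z_{α} + z_β) / d)².
z_{α} + z_β = 1.282 + 1.036 = 2.318.
n = (2.318 / 0.72)² = 3.219² = 10.36.
Round up.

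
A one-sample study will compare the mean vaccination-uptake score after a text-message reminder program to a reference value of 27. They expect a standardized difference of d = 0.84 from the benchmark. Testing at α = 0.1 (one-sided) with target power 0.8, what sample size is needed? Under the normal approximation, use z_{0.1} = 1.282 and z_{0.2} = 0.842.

For a one-sample test: n = ((z_{α} + z_β) / d)².
z_{α} + z_β = 1.282 + 0.842 = 2.124.
n = (2.124 / 0.84)² = 2.529² = 6.39.
Round up.

n = 7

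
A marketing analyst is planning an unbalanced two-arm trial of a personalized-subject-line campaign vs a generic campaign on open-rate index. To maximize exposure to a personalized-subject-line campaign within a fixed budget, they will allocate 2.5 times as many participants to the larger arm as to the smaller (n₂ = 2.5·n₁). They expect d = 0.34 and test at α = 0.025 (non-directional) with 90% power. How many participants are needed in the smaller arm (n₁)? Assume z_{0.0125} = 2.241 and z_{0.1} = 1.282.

With allocation ratio k = n₂/n₁ = 2.5, Var(x̄₁−x̄₂) = σ²(1/n₁ + 1/(k·n₁)) = σ²·(k+1)/(k·n₁).
So n₁ = (1 + 1/k)·((z_{α/2} + z_β)/d)² = 1.400 × (3.523/0.34)².
n₁ = 1.400 × 107.37 = 150.3.
Round up: n₁ = 151, giving n₂ = ⌈2.5 × 151⌉ = ⌈377.5⌉ = 378.

n₁ = 151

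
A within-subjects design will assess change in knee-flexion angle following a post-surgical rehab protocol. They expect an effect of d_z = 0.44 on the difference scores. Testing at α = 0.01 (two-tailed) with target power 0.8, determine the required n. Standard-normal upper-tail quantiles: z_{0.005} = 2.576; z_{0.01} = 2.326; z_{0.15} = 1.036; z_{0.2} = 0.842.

For a paired (one-sample on differences) test: n = ((z_{α/2} + z_β) / d)².
z_{α/2} + z_β = 2.576 + 0.842 = 3.418.
n = (3.418 / 0.44)² = 7.768² = 60.34.
Round up.

n = 61 pairs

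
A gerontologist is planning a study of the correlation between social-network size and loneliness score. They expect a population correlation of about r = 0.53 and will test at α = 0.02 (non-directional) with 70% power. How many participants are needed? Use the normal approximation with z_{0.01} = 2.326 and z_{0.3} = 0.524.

Fisher's z: C = ½·ln((1+r)/(1−r)) = ½·ln(3.2553) = 0.5901.
n = ((z_{α/2} + z_β)/C)² + 3.
(2.326 + 0.524) / 0.5901 = 2.850 / 0.5901 = 4.830.
n = 4.830² + 3 = 23.33 + 3 = 26.3.
Round up.

n = 27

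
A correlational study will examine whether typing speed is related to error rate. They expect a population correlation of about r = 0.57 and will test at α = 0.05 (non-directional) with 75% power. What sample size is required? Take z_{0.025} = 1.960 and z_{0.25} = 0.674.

Fisher's z: C = ½·ln((1+r)/(1−r)) = ½·ln(3.6512) = 0.6475.
n = ((z_{α/2} + z_β)/C)² + 3.
(1.960 + 0.674) / 0.6475 = 2.634 / 0.6475 = 4.068.
n = 4.068² + 3 = 16.55 + 3 = 19.5.
Round up.

n = 20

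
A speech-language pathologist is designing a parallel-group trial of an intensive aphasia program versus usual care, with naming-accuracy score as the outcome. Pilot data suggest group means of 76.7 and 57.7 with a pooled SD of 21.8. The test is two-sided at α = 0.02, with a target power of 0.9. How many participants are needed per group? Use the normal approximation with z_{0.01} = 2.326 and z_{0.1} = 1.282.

n = 35 per group

Cohen's d = |M₁ − M₂| / SD_pooled = |76.7 − 57.7| / 21.8 = 19.0 / 21.8 = 0.872.
For two independent groups with equal n: n = 2·((z_{α/2} + z_β) / d)².
z_{α/2} + z_β = 2.326 + 1.282 = 3.608.
n = 2 × (3.608 / 0.872)² = 2 × 4.138² = 2 × 17.12 = 34.2.
Round up to the next whole participant.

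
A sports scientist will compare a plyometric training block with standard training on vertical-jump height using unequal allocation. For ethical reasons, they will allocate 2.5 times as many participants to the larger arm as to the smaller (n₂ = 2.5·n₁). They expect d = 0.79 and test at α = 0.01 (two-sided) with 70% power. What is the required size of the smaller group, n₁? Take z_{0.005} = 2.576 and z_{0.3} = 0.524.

With allocation ratio k = n₂/n₁ = 2.5, Var(x̄₁−x̄₂) = σ²(1/n₁ + 1/(k·n₁)) = σ²·(k+1)/(k·n₁).
So n₁ = (1 + 1/k)·((z_{α/2} + z_β)/d)² = 1.400 × (3.100/0.79)².
n₁ = 1.400 × 15.40 = 21.6.
Round up: n₁ = 22, giving n₂ = 2.5 × 22 = 55.

n₁ = 22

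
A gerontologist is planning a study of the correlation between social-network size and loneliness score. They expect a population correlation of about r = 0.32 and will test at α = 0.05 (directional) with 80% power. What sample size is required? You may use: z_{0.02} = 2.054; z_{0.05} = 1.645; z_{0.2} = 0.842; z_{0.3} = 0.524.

Fisher's z: C = ½·ln((1+r)/(1−r)) = ½·ln(1.9412) = 0.3316.
n = ((z_{α} + z_β)/C)² + 3.
(1.645 + 0.842) / 0.3316 = 2.487 / 0.3316 = 7.500.
n = 7.500² + 3 = 56.25 + 3 = 59.2.
Round up.

n = 60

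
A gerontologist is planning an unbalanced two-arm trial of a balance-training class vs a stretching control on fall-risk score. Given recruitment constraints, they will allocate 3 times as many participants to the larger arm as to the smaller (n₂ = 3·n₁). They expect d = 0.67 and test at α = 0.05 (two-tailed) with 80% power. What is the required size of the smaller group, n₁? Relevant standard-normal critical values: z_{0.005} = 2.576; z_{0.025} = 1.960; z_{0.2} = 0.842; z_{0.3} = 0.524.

With allocation ratio k = n₂/n₁ = 3, Var(x̄₁−x̄₂) = σ²(1/n₁ + 1/(k·n₁)) = σ²·(k+1)/(k·n₁).
So n₁ = (1 + 1/k)·((z_{α/2} + z_β)/d)² = 1.333 × (2.802/0.67)².
n₁ = 1.333 × 17.49 = 23.3.
Round up: n₁ = 24, giving n₂ = 3 × 24 = 72.

n₁ = 24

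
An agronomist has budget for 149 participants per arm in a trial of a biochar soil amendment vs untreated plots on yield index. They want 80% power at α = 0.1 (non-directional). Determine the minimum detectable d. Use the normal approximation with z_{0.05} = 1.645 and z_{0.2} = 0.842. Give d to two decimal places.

For two independent groups of n = 149 each: d_min = (z_{α/2} + z_β)·√(2/n).
z-sum = 1.645 + 0.842 = 2.487.
d_min = 2.487 × √(2/149) = 2.487 × 0.1159 = 0.288.

d_min ≈ 0.29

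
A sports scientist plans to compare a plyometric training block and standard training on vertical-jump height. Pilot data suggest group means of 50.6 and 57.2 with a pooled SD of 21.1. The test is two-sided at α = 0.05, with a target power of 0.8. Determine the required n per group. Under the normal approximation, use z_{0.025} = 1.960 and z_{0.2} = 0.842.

n = 161 per group

Cohen's d = |M₁ − M₂| / SD_pooled = |50.6 − 57.2| / 21.1 = 6.6 / 21.1 = 0.313.
For two independent groups with equal n: n = 2·((z_{α/2} + z_β) / d)².
z_{α/2} + z_β = 1.960 + 0.842 = 2.802.
n = 2 × (2.802 / 0.313)² = 2 × 8.952² = 2 × 80.14 = 160.3.
Round up to the next whole participant.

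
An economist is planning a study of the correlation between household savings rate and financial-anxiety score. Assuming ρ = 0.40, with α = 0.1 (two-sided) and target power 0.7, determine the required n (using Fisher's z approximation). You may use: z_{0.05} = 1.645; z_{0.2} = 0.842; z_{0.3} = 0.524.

n = 30

Fisher's z: C = ½·ln((1+r)/(1−r)) = ½·ln(2.3333) = 0.4236.
n = ((z_{α/2} + z_β)/C)² + 3.
(1.645 + 0.524) / 0.4236 = 2.169 / 0.4236 = 5.120.
n = 5.120² + 3 = 26.22 + 3 = 29.2.
Round up.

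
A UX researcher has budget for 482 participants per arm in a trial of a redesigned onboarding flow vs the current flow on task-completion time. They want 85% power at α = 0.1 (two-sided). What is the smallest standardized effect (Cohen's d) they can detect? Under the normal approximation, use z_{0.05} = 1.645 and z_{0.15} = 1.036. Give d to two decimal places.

For two independent groups of n = 482 each: d_min = (z_{α/2} + z_β)·√(2/n).
z-sum = 1.645 + 1.036 = 2.681.
d_min = 2.681 × √(2/482) = 2.681 × 0.0644 = 0.173.

d_min ≈ 0.17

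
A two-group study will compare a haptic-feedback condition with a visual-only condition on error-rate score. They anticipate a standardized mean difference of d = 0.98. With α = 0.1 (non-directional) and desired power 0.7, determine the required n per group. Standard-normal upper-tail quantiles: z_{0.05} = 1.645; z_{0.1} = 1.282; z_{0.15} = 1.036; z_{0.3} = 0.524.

For two independent groups with equal n: n = 2·((z_{α/2} + z_β) / d)².
z_{α/2} + z_β = 1.645 + 0.524 = 2.169.
n = 2 × (2.169 / 0.98)² = 2 × 2.213² = 2 × 4.90 = 9.8.
Round up to the next whole participant.

n = 10 per group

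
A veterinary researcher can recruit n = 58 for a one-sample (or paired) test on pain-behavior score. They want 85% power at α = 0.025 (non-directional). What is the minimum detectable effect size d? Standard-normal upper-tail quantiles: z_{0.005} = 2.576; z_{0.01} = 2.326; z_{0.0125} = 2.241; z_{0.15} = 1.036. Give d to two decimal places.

For a single sample (or paired design) of n = 58: d_min = (z_{α/2} + z_β)/√n.
z-sum = 2.241 + 1.036 = 3.277.
d_min = 3.277 / √58 = 3.277 / 7.616 = 0.430.

d_min ≈ 0.43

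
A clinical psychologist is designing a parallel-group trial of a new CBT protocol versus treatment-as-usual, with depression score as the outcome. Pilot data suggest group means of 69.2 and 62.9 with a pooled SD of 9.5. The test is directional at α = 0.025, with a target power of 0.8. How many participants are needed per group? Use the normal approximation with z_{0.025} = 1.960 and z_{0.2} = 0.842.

n = 36 per group

Cohen's d = |M₁ − M₂| / SD_pooled = |69.2 − 62.9| / 9.5 = 6.3 / 9.5 = 0.663.
For two independent groups with equal n: n = 2·((z_{α} + z_β) / d)².
z_{α} + z_β = 1.960 + 0.842 = 2.802.
n = 2 × (2.802 / 0.663)² = 2 × 4.226² = 2 × 17.86 = 35.7.
Round up to the next whole participant.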